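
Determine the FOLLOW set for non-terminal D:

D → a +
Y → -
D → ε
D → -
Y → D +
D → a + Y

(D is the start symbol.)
To compute FOLLOW(D), find every occurrence of D on a right-hand side N → α D β: add FIRST(β) \ {ε}, and if β is empty or nullable also add FOLLOW(N). Iterate to a fixed point.

D is the start symbol, so $ ∈ FOLLOW(D).
In Y → D +: D is followed by '+', add FIRST('+') \ {ε} = { '+' }

Taking the union: FOLLOW(D) = { $, '+' }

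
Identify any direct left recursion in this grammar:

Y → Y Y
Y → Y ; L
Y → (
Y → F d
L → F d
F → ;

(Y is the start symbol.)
Direct left recursion occurs when N → N α for some non-terminal N (the right-hand side begins with the left-hand side itself).

Y → Y Y: LEFT RECURSIVE (starts with Y)
Y → Y ; L: LEFT RECURSIVE (starts with Y)
Y → (: starts with '('
Y → F d: starts with F
L → F d: starts with F
F → ;: starts with ';'

The grammar has direct left recursion on: Y.

Answer: Yes, Y is left-recursive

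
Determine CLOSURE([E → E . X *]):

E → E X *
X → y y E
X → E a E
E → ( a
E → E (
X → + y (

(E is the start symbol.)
To compute CLOSURE, for each item [A → α.Bβ] where B is a non-terminal, add [B → .γ] for all productions B → γ; repeat for the newly added items until nothing changes.

Start with: [E → E . X *]
  [E → E . X *] has the dot before X: add [X → . y y E], [X → . E a E], [X → . + y (]
  [X → . E a E] has the dot before E: add [E → . E X *], [E → . ( a], [E → . E (]
No further items can be added.

CLOSURE = { [E → . ( a], [E → . E (], [E → . E X *], [E → E . X *], [X → . + y (], [X → . E a E], [X → . y y E] }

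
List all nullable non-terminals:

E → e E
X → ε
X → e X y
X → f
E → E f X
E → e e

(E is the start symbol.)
{ 'X' }

A non-terminal is nullable if it can derive ε (the empty string): either it has an ε-production, or it has a production whose right-hand side consists entirely of nullable non-terminals.

ε-productions: X → ε
So X is immediately nullable.
No further non-terminal can be added: every production for the remaining non-terminals contains a terminal or a non-nullable non-terminal.
Nullable = { 'X' }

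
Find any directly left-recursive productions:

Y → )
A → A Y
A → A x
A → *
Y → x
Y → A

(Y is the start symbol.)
Yes, A is left-recursive

Y → ): starts with ')'
A → A Y: LEFT RECURSIVE (starts with A)
A → A x: LEFT RECURSIVE (starts with A)
A → *: starts with '*'
Y → x: starts with x
Y → A: starts with A

The grammar has direct left recursion on: A.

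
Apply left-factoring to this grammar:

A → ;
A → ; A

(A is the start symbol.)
Left-factoring transforms A → αβ₁ | αβ₂ into A → αA' and A' → β₁ | β₂
(α is the longest common prefix among the alternatives). Repeat until
no nonterminal has two alternatives with a common prefix.

Round 1: A has alternatives sharing prefix ';'. Introduce A': A → ; A'
  Add: A' → ε
  Add: A' → A

No remaining common prefixes — done.

Resulting grammar:
A → ; A'
A' → ε
A' → A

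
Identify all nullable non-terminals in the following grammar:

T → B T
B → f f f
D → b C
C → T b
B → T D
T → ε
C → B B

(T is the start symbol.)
A non-terminal is nullable if it can derive ε (the empty string): either it has an ε-production, or it has a production whose right-hand side consists entirely of nullable non-terminals.

ε-productions: T → ε
So T is immediately nullable.
No further non-terminal can be added: every production for the remaining non-terminals contains a terminal or a non-nullable non-terminal.
Nullable = { 'T' }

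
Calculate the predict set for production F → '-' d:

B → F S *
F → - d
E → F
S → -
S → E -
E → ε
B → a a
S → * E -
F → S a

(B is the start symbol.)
{ '-' }

PREDICT(F → '-' d) = (FIRST(RHS) \ {ε}) ∪ (FOLLOW(F) if ε ∈ FIRST(RHS), i.e. RHS ⇒* ε)
FIRST('-' d) = { '-' }
ε ∉ FIRST('-' d), so FOLLOW(F) is not added.
PREDICT(F → '-' d) = { '-' }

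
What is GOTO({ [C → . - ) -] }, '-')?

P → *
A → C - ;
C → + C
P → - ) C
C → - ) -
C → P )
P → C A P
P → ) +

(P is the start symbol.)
{ [C → - . ) -] }

GOTO(I, '-') = CLOSURE({ [A → αX.β] : [A → α.Xβ] ∈ I, X = '-' })

Items with dot before '-', with the dot advanced:
  [C → . - ) -] → [C → - . ) -]
Closure adds nothing (no advanced item has the dot before a non-terminal).

GOTO = { [C → - . ) -] }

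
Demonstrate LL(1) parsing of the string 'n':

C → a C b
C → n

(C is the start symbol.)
Stack is shown with the top on the left.

Stack  Input  Action
--------------------
C $    n $    output C → n
n $    n $    match 'n'
$      $      accept

The string is accepted.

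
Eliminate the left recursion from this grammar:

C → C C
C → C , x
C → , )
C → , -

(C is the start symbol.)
C → , ) C'
C → , - C'
C' → C C'
C' → , x C'
C' → ε

C is directly left-recursive. The standard transformation for
  A → A α₁ | ... | A α_m | β₁ | ... | β_n
is
  A  → β₁ A' | ... | β_n A'
  A' → α₁ A' | ... | α_m A' | ε

C → , ) becomes C → , ) C'
C → , - becomes C → , - C'
C → C C becomes C' → C C'
C → C , x becomes C' → , x C'
Add C' → ε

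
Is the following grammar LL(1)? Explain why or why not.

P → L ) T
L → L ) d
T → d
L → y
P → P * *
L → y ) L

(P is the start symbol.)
Relevant sets:
  FIRST(L) = { 'y' }
  FIRST(P) = { 'y' }

For P:
  PREDICT(P → L ')' T) = { 'y' }
  PREDICT(P → P '*' '*') = { 'y' }
For L:
  PREDICT(L → L ')' d) = { 'y' }
  PREDICT(L → y) = { 'y' }
  PREDICT(L → y ')' L) = { 'y' }
T has a single production, so nothing to check there.

Conflict found: Predict set conflict for P: { 'y' }
The grammar is NOT LL(1).

Answer: No. Predict set conflict for P: { 'y' }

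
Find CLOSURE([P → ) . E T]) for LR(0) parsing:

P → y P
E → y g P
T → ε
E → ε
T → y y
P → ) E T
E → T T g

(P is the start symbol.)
{ [E → . T T g], [E → . y g P], [E → .], [P → ) . E T], [T → . y y], [T → .] }

To compute CLOSURE, for each item [A → α.Bβ] where B is a non-terminal, add [B → .γ] for all productions B → γ; repeat for the newly added items until nothing changes.

Start with: [P → ) . E T]
  [P → ) . E T] has the dot before E: add [E → . y g P], [E → .], [E → . T T g]
  [E → . T T g] has the dot before T: add [T → .], [T → . y y]
No further items can be added.

CLOSURE = { [E → . T T g], [E → . y g P], [E → .], [P → ) . E T], [T → . y y], [T → .] }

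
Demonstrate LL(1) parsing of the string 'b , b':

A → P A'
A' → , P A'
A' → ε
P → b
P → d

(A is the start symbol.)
Stack is shown with the top on the left.

Stack     Input    Action
-------------------------
A $       b , b $  output A → P A'
P A' $    b , b $  output P → b
b A' $    b , b $  match 'b'
A' $      , b $    output A' → , P A'
, P A' $  , b $    match ','
P A' $    b $      output P → b
b A' $    b $      match 'b'
A' $      $        output A' → ε
$         $        accept

The string is accepted.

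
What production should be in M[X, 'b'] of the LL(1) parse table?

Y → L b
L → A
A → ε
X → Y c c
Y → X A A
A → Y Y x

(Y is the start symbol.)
To find M[X, 'b'], we find productions for X where 'b' is in the predict set (PREDICT(N → α) = (FIRST(α) \ {ε}) ∪ (FOLLOW(N) if α ⇒* ε)).

Relevant sets:
  FIRST(Y) = { 'b' }

X → Y c c: PREDICT = { 'b' }
  'b' is in predict set, so this production goes in M[X, 'b']

M[X, 'b'] = X → Y c c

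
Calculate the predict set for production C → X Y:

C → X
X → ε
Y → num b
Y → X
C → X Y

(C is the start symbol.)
{ $, 'num' }

PREDICT(C → X Y) = (FIRST(RHS) \ {ε}) ∪ (FOLLOW(C) if ε ∈ FIRST(RHS), i.e. RHS ⇒* ε)
FIRST(X) = { ε }
FIRST(Y) = { 'num', ε }
FIRST(X Y) = { 'num', ε }
ε ∈ FIRST(X Y) (the right-hand side is nullable), so add FOLLOW(C) = { $ }
PREDICT(C → X Y) = { $, 'num' }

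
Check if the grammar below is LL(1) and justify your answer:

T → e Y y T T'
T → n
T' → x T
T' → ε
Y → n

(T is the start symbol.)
No. Predict set conflict for T': { 'x' }

Relevant sets:
  FOLLOW(T') = { $, 'x' }

For T:
  PREDICT(T → e Y y T T') = { 'e' }
  PREDICT(T → n) = { 'n' }
For T':
  PREDICT(T' → x T) = { 'x' }
  PREDICT(T' → ε) = { $, 'x' }
Y has a single production, so nothing to check there.

Conflict found: Predict set conflict for T': { 'x' }
The grammar is NOT LL(1).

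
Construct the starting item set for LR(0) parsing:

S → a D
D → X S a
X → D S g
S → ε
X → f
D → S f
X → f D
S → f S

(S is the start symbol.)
First, augment the grammar with S' → S
I₀ = CLOSURE({ [S' → . S] }):
  [S' → . S] has the dot before S: add [S → . a D], [S → .], [S → . f S]
No further items can be added.

I₀ = { [S → . a D], [S → . f S], [S → .], [S' → . S] }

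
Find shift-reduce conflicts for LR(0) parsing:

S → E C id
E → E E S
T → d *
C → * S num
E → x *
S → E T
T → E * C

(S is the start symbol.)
No shift-reduce conflicts

A shift-reduce conflict occurs when an LR(0) state has both:
  - a complete (reduce) item [A → α .] (dot at the end), and
  - a shift item [B → β . c γ] (dot before a terminal).

Augment with S' → S and build the canonical LR(0) collection (I0 = CLOSURE({[S' → . S]}), then GOTO on every symbol after a dot until no new states appear). It has 20 states:
  I0: { [E → . E E S], [E → . x *], [S → . E C id], [S → . E T], [S' → . S] }  — shift
  I1: { [C → . * S num], [E → . E E S], [E → . x *], [E → E . E S], [S → E . C id], [S → E . T], [T → . E * C], [T → . d *] }  — shift
  I2: { [S' → S .] }  — accept
  I3: { [E → x . *] }  — shift
  I4: { [E → x * .] }  — reduce
  I5: { [C → * . S num], [E → . E E S], [E → . x *], [S → . E C id], [S → . E T] }  — shift
  I6: { [S → E C . id] }  — shift
  I7: { [E → . E E S], [E → . x *], [E → E . E S], [E → E E . S], [S → . E C id], [S → . E T], [T → E . * C] }  — shift
  I8: { [S → E T .] }  — reduce
  I9: { [T → d . *] }  — shift
  I10: { [T → d * .] }  — reduce
  I11: { [C → . * S num], [T → E * . C] }  — shift
  I12: { [C → . * S num], [E → . E E S], [E → . x *], [E → E . E S], [E → E E . S], [S → . E C id], [S → . E T], [S → E . C id], [S → E . T], [T → . E * C], [T → . d *] }  — shift
  I13: { [E → E E S .] }  — reduce
  I14: { [C → . * S num], [E → . E E S], [E → . x *], [E → E . E S], [E → E E . S], [S → . E C id], [S → . E T], [S → E . C id], [S → E . T], [T → . E * C], [T → . d *], [T → E . * C] }  — shift
  I15: { [C → * . S num], [C → . * S num], [E → . E E S], [E → . x *], [S → . E C id], [S → . E T], [T → E * . C] }  — shift
  I16: { [T → E * C .] }  — reduce
  I17: { [C → * S . num] }  — shift
  I18: { [C → * S num .] }  — reduce
  I19: { [S → E C id .] }  — reduce

No state contains both a complete item and a shift item.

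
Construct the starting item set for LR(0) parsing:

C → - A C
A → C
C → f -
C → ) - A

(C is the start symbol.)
{ [C → . ) - A], [C → . - A C], [C → . f -], [C' → . C] }

First, augment the grammar with C' → C
I₀ = CLOSURE({ [C' → . C] }):
  [C' → . C] has the dot before C: add [C → . - A C], [C → . f -], [C → . ) - A]
No further items can be added.

I₀ = { [C → . ) - A], [C → . - A C], [C → . f -], [C' → . C] }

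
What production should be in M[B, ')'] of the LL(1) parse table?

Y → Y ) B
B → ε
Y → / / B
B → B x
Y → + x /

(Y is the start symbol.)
B → ε

To find M[B, ')'], we find productions for B where ')' is in the predict set (PREDICT(N → α) = (FIRST(α) \ {ε}) ∪ (FOLLOW(N) if α ⇒* ε)).

Relevant sets:
  FIRST(B) = { 'x', ε }
  FOLLOW(B) = { $, ')', 'x' }

B → ε: PREDICT = { $, ')', 'x' }
  ')' is in predict set, so this production goes in M[B, ')']
B → B x: PREDICT = { 'x' }

M[B, ')'] = B → ε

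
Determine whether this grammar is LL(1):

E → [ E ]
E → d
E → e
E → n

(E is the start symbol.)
A grammar is LL(1) if for each non-terminal N with multiple productions, the predict sets of those productions are pairwise disjoint, where PREDICT(N → α) = (FIRST(α) \ {ε}) ∪ (FOLLOW(N) if α ⇒* ε).

For E:
  PREDICT(E → '[' E ']') = { '[' }
  PREDICT(E → d) = { 'd' }
  PREDICT(E → e) = { 'e' }
  PREDICT(E → n) = { 'n' }

All predict sets are disjoint. The grammar IS LL(1).

Answer: Yes, the grammar is LL(1).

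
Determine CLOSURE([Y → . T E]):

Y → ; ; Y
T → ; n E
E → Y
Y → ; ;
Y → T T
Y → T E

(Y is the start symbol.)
To compute CLOSURE, for each item [A → α.Bβ] where B is a non-terminal, add [B → .γ] for all productions B → γ; repeat for the newly added items until nothing changes.

Start with: [Y → . T E]
  [Y → . T E] has the dot before T: add [T → . ; n E]
No further items can be added.

CLOSURE = { [T → . ; n E], [Y → . T E] }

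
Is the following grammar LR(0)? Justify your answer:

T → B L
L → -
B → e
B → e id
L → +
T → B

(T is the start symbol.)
A grammar is LR(0) if no state in the canonical LR(0) collection has:
  - both a shift item (dot before a terminal) and a complete item (shift-reduce conflict), or
  - two or more complete items (reduce-reduce conflict; the accept item [T' → T .] counts as a complete item here).

Augment with T' → T and build the canonical LR(0) collection (I0 = CLOSURE({[T' → . T]}), then GOTO on every symbol after a dot until no new states appear). It has 8 states:
  I0: { [B → . e id], [B → . e], [T → . B L], [T → . B], [T' → . T] }  — shift
  I1: { [L → . +], [L → . -], [T → B . L], [T → B .] }  — shift, reduce
  I2: { [T' → T .] }  — accept
  I3: { [B → e . id], [B → e .] }  — shift, reduce
  I4: { [B → e id .] }  — reduce
  I5: { [L → + .] }  — reduce
  I6: { [L → - .] }  — reduce
  I7: { [T → B L .] }  — reduce

Conflict in state I1:
  Shift-reduce conflict between [T → B .] and [L → . +]
So the grammar is NOT LR(0).

Answer: No. Shift-reduce conflict between [T → B .] and [L → . +]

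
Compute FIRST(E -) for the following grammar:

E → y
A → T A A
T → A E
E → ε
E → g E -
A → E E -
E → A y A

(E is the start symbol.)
{ '-', 'g', 'y' }

FIRST sets of the non-terminals involved (from the grammar, by fixed-point iteration):
  FIRST(E) = { '-', 'g', 'y', ε }

To compute FIRST(E -), process the symbols left to right:
Symbol E is a non-terminal. Add FIRST(E) \ {ε} = { '-', 'g', 'y' }
E is nullable (ε ∈ FIRST(E)), continue to the next symbol.
Symbol - is a terminal. Add '-' and stop.
FIRST(E -) = { '-', 'g', 'y' }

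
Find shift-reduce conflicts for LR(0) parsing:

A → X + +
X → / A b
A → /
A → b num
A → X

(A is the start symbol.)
Yes — I1: [A → / .] vs [A → . /]; I3: [A → X .] vs [A → X . + +]

A shift-reduce conflict occurs when an LR(0) state has both:
  - a complete (reduce) item [A → α .] (dot at the end), and
  - a shift item [B → β . c γ] (dot before a terminal).

Augment with A' → A and build the canonical LR(0) collection (I0 = CLOSURE({[A' → . A]}), then GOTO on every symbol after a dot until no new states appear). It has 10 states:
  I0: { [A → . /], [A → . X + +], [A → . X], [A → . b num], [A' → . A], [X → . / A b] }  — shift
  I1: { [A → . /], [A → . X + +], [A → . X], [A → . b num], [A → / .], [X → . / A b], [X → / . A b] }  — shift, reduce
  I2: { [A' → A .] }  — accept
  I3: { [A → X . + +], [A → X .] }  — shift, reduce
  I4: { [A → b . num] }  — shift
  I5: { [A → b num .] }  — reduce
  I6: { [A → X + . +] }  — shift
  I7: { [A → X + + .] }  — reduce
  I8: { [X → / A . b] }  — shift
  I9: { [X → / A b .] }  — reduce

I1 contains reduce item [A → / .] and shift items [A → . /], [A → . b num], [X → . / A b] — shift-reduce conflict.
I3 contains reduce item [A → X .] and shift item [A → X . + +] — shift-reduce conflict.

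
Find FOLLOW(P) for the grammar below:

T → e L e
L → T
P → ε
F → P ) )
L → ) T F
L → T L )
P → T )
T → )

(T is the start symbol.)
{ ')' }

In F → P ) ): P is followed by ')' ')', add FIRST(')' ')') \ {ε} = { ')' }

Taking the union: FOLLOW(P) = { ')' }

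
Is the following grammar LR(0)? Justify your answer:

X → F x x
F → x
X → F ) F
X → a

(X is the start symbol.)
Yes, the grammar is LR(0)

Augment with X' → X and build the canonical LR(0) collection (I0 = CLOSURE({[X' → . X]}), then GOTO on every symbol after a dot until no new states appear). It has 9 states:
  I0: { [F → . x], [X → . F ) F], [X → . F x x], [X → . a], [X' → . X] }  — shift
  I1: { [X → F . ) F], [X → F . x x] }  — shift
  I2: { [X' → X .] }  — accept
  I3: { [X → a .] }  — reduce
  I4: { [F → x .] }  — reduce
  I5: { [F → . x], [X → F ) . F] }  — shift
  I6: { [X → F x . x] }  — shift
  I7: { [X → F x x .] }  — reduce
  I8: { [X → F ) F .] }  — reduce

Every state is either a pure shift/goto state or contains exactly one complete item and nothing to shift — no conflicts. The grammar is LR(0).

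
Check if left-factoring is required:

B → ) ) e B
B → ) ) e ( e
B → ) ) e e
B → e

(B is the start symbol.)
Left-factoring is needed when two productions for the same non-terminal
share a common prefix on the right-hand side.

Productions for B:
  B → ) ) e B
  B → ) ) e ( e
  B → ) ) e e
  B → e

Found common prefix ') ) e' in productions for B

Answer: Yes, B has productions with common prefix ') ) e'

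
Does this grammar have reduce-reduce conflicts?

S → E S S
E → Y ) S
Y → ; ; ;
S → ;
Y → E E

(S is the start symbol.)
Augment with S' → S and build the canonical LR(0) collection (I0 = CLOSURE({[S' → . S]}), then GOTO on every symbol after a dot until no new states appear). It has 12 states:
  I0: { [E → . Y ) S], [S → . ;], [S → . E S S], [S' → . S], [Y → . ; ; ;], [Y → . E E] }  — shift
  I1: { [S → ; .], [Y → ; . ; ;] }  — shift, reduce
  I2: { [E → . Y ) S], [S → . ;], [S → . E S S], [S → E . S S], [Y → . ; ; ;], [Y → . E E], [Y → E . E] }  — shift
  I3: { [S' → S .] }  — accept
  I4: { [E → Y . ) S] }  — shift
  I5: { [E → . Y ) S], [E → Y ) . S], [S → . ;], [S → . E S S], [Y → . ; ; ;], [Y → . E E] }  — shift
  I6: { [E → Y ) S .] }  — reduce
  I7: { [E → . Y ) S], [S → . ;], [S → . E S S], [S → E . S S], [Y → . ; ; ;], [Y → . E E], [Y → E . E], [Y → E E .] }  — shift, reduce
  I8: { [E → . Y ) S], [S → . ;], [S → . E S S], [S → E S . S], [Y → . ; ; ;], [Y → . E E] }  — shift
  I9: { [S → E S S .] }  — reduce
  I10: { [Y → ; ; . ;] }  — shift
  I11: { [Y → ; ; ; .] }  — reduce

No state contains more than one complete item.

Answer: No reduce-reduce conflicts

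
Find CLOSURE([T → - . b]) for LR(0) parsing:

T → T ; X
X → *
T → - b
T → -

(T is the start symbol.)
Start with: [T → - . b]
The dot precedes the terminal b, so nothing is added.

CLOSURE = { [T → - . b] }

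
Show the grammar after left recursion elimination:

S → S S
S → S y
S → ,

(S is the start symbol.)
S is directly left-recursive. The standard transformation for
  A → A α₁ | ... | A α_m | β₁ | ... | β_n
is
  A  → β₁ A' | ... | β_n A'
  A' → α₁ A' | ... | α_m A' | ε

S → , becomes S → , S'
S → S S becomes S' → S S'
S → S y becomes S' → y S'
Add S' → ε

Resulting grammar:
S → , S'
S' → S S'
S' → y S'
S' → ε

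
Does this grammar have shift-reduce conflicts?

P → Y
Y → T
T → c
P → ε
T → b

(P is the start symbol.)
Augment with P' → P and build the canonical LR(0) collection (I0 = CLOSURE({[P' → . P]}), then GOTO on every symbol after a dot until no new states appear). It has 6 states:
  I0: { [P → . Y], [P → .], [P' → . P], [T → . b], [T → . c], [Y → . T] }  — shift, reduce
  I1: { [P' → P .] }  — accept
  I2: { [Y → T .] }  — reduce
  I3: { [P → Y .] }  — reduce
  I4: { [T → b .] }  — reduce
  I5: { [T → c .] }  — reduce

I0 contains reduce item [P → .] and shift items [T → . b], [T → . c] — shift-reduce conflict.

Answer: Yes — I0: [P → .] vs [T → . b]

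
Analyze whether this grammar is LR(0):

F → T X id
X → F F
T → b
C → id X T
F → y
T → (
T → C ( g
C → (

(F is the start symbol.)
A grammar is LR(0) if no state in the canonical LR(0) collection has:
  - both a shift item (dot before a terminal) and a complete item (shift-reduce conflict), or
  - two or more complete items (reduce-reduce conflict; the accept item [F' → F .] counts as a complete item here).

Augment with F' → F and build the canonical LR(0) collection (I0 = CLOSURE({[F' → . F]}), then GOTO on every symbol after a dot until no new states appear). It has 16 states:
  I0: { [C → . (], [C → . id X T], [F → . T X id], [F → . y], [F' → . F], [T → . (], [T → . C ( g], [T → . b] }  — shift
  I1: { [C → ( .], [T → ( .] }  — 2 reduces
  I2: { [T → C . ( g] }  — shift
  I3: { [F' → F .] }  — accept
  I4: { [C → . (], [C → . id X T], [F → . T X id], [F → . y], [F → T . X id], [T → . (], [T → . C ( g], [T → . b], [X → . F F] }  — shift
  I5: { [T → b .] }  — reduce
  I6: { [C → . (], [C → . id X T], [C → id . X T], [F → . T X id], [F → . y], [T → . (], [T → . C ( g], [T → . b], [X → . F F] }  — shift
  I7: { [F → y .] }  — reduce
  I8: { [C → . (], [C → . id X T], [F → . T X id], [F → . y], [T → . (], [T → . C ( g], [T → . b], [X → F . F] }  — shift
  I9: { [C → . (], [C → . id X T], [C → id X . T], [T → . (], [T → . C ( g], [T → . b] }  — shift
  I10: { [C → id X T .] }  — reduce
  I11: { [X → F F .] }  — reduce
  I12: { [F → T X . id] }  — shift
  I13: { [F → T X id .] }  — reduce
  I14: { [T → C ( . g] }  — shift
  I15: { [T → C ( g .] }  — reduce

Conflict in state I1:
  Reduce-reduce conflict: [C → ( .] and [T → ( .]
So the grammar is NOT LR(0).

Answer: No. Reduce-reduce conflict: [C → ( .] and [T → ( .]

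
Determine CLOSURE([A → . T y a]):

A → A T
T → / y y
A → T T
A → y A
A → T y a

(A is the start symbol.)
{ [A → . T y a], [T → . / y y] }

To compute CLOSURE, for each item [A → α.Bβ] where B is a non-terminal, add [B → .γ] for all productions B → γ; repeat for the newly added items until nothing changes.

Start with: [A → . T y a]
  [A → . T y a] has the dot before T: add [T → . / y y]
No further items can be added.

CLOSURE = { [A → . T y a], [T → . / y y] }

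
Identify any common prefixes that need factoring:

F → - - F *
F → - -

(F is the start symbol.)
Left-factoring is needed when two productions for the same non-terminal
share a common prefix on the right-hand side.

Productions for F:
  F → - - F *
  F → - -

Found common prefix '- -' in productions for F

Answer: Yes, F has productions with common prefix '- -'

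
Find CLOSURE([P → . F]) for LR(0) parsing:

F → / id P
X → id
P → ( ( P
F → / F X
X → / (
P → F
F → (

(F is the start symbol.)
{ [F → . (], [F → . / F X], [F → . / id P], [P → . F] }

Start with: [P → . F]
  [P → . F] has the dot before F: add [F → . / id P], [F → . / F X], [F → . (]
No further items can be added.

CLOSURE = { [F → . (], [F → . / F X], [F → . / id P], [P → . F] }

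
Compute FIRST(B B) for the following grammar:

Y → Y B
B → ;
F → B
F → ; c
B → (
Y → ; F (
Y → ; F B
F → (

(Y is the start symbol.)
{ '(', ';' }

FIRST sets of the non-terminals involved (from the grammar, by fixed-point iteration):
  FIRST(B) = { '(', ';' }

To compute FIRST(B B), process the symbols left to right:
Symbol B is a non-terminal. Add FIRST(B) \ {ε} = { '(', ';' }
B is not nullable (ε ∉ FIRST(B)), so stop here.
FIRST(B B) = { '(', ';' }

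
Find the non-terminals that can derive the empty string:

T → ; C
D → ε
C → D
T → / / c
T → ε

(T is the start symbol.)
ε-productions: D → ε, T → ε
So D, T are immediately nullable.
C → D: every symbol on the right is nullable, so C is nullable too.
Every non-terminal is now nullable.
Nullable = { 'C', 'D', 'T' }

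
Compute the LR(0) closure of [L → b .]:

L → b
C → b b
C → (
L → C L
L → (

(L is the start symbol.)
{ [L → b .] }

Start with: [L → b .]
The dot is at the end, so nothing is added.

CLOSURE = { [L → b .] }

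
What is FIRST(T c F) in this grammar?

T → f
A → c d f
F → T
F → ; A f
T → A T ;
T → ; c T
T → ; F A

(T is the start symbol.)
{ ';', 'c', 'f' }

FIRST sets of the non-terminals involved (from the grammar, by fixed-point iteration):
  FIRST(T) = { ';', 'c', 'f' }

To compute FIRST(T c F), process the symbols left to right:
Symbol T is a non-terminal. Add FIRST(T) \ {ε} = { ';', 'c', 'f' }
T is not nullable (ε ∉ FIRST(T)), so stop here.
FIRST(T c F) = { ';', 'c', 'f' }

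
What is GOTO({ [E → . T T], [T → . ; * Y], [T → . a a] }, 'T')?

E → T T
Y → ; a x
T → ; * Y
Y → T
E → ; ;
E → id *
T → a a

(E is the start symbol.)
GOTO(I, 'T') = CLOSURE({ [A → αX.β] : [A → α.Xβ] ∈ I, X = 'T' })

Items with dot before 'T', with the dot advanced:
  [E → . T T] → [E → T . T]
Closure of the advanced items:
  [E → T . T] has the dot before T: add [T → . ; * Y], [T → . a a]

GOTO = { [E → T . T], [T → . ; * Y], [T → . a a] }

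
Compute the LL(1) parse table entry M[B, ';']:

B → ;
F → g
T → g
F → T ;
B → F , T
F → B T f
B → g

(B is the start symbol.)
B → ;, B → F , T

To find M[B, ';'], we find productions for B where ';' is in the predict set (PREDICT(N → α) = (FIRST(α) \ {ε}) ∪ (FOLLOW(N) if α ⇒* ε)).

Relevant sets:
  FIRST(F) = { ';', 'g' }

B → ;: PREDICT = { ';' }
  ';' is in predict set, so this production goes in M[B, ';']
B → F , T: PREDICT = { ';', 'g' }
  ';' is in predict set, so this production goes in M[B, ';']
B → g: PREDICT = { 'g' }

M[B, ';'] = B → ;, B → F , T  (a multiply-defined cell — the grammar is not LL(1))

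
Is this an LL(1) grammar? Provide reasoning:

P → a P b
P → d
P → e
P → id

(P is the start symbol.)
For P:
  PREDICT(P → a P b) = { 'a' }
  PREDICT(P → d) = { 'd' }
  PREDICT(P → e) = { 'e' }
  PREDICT(P → id) = { 'id' }

All predict sets are disjoint. The grammar IS LL(1).

Answer: Yes, the grammar is LL(1).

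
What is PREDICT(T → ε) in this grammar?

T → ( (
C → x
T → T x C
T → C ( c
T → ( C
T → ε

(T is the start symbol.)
{ $, 'x' }

PREDICT(T → ε) = (FIRST(RHS) \ {ε}) ∪ (FOLLOW(T) if ε ∈ FIRST(RHS), i.e. RHS ⇒* ε)
The right-hand side is ε (FIRST(ε) = { ε }), so the predict set is FOLLOW(T) = { $, 'x' }
PREDICT(T → ε) = { $, 'x' }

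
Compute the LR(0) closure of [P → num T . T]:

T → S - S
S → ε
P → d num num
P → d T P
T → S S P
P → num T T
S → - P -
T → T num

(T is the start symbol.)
{ [P → num T . T], [S → . - P -], [S → .], [T → . S - S], [T → . S S P], [T → . T num] }

To compute CLOSURE, for each item [A → α.Bβ] where B is a non-terminal, add [B → .γ] for all productions B → γ; repeat for the newly added items until nothing changes.

Start with: [P → num T . T]
  [P → num T . T] has the dot before T: add [T → . S - S], [T → . S S P], [T → . T num]
  [T → . S - S] has the dot before S: add [S → .], [S → . - P -]
No further items can be added.

CLOSURE = { [P → num T . T], [S → . - P -], [S → .], [T → . S - S], [T → . S S P], [T → . T num] }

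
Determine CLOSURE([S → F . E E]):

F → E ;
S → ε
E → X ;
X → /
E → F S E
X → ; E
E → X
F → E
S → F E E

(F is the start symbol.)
To compute CLOSURE, for each item [A → α.Bβ] where B is a non-terminal, add [B → .γ] for all productions B → γ; repeat for the newly added items until nothing changes.

Start with: [S → F . E E]
  [S → F . E E] has the dot before E: add [E → . X ;], [E → . F S E], [E → . X]
  [E → . X ;] has the dot before X: add [X → . /], [X → . ; E]
  [E → . F S E] has the dot before F: add [F → . E ;], [F → . E]
No further items can be added.

CLOSURE = { [E → . F S E], [E → . X ;], [E → . X], [F → . E ;], [F → . E], [S → F . E E], [X → . /], [X → . ; E] }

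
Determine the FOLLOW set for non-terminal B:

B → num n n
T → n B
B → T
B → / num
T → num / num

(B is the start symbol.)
To compute FOLLOW(B), find every occurrence of B on a right-hand side N → α B β: add FIRST(β) \ {ε}, and if β is empty or nullable also add FOLLOW(N). Iterate to a fixed point.

B is the start symbol, so $ ∈ FOLLOW(B).
In T → n B: B is at the end, add FOLLOW(T)

The FOLLOW sets referred to above (computed the same way, to a fixed point):
  FOLLOW(T) = { $ }

Taking the union: FOLLOW(B) = { $ }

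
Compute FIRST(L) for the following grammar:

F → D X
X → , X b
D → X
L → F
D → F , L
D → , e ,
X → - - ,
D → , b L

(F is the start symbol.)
FIRST sets of the other non-terminals involved (by the same procedure, iterated to a fixed point):
  FIRST(F) = { ',', '-' }

From L → F:
  - F is a non-terminal: add FIRST(F) \ {ε} = { ',', '-' }
    F is not nullable, so stop

Collecting: FIRST(L) = { ',', '-' }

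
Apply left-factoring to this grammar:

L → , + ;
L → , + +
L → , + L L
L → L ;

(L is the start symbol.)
Left-factoring transforms A → αβ₁ | αβ₂ into A → αA' and A' → β₁ | β₂
(α is the longest common prefix among the alternatives). Repeat until
no nonterminal has two alternatives with a common prefix.

Round 1: L has alternatives sharing prefix ', +'. Introduce L': L → , + L'
  Add: L' → ;
  Add: L' → +
  Add: L' → L L

No remaining common prefixes — done.

Resulting grammar:
L → , + L'
L' → ;
L' → +
L' → L L
L → L ;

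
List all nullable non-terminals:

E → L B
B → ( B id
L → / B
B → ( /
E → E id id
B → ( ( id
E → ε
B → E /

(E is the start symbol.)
{ 'E' }

A non-terminal is nullable if it can derive ε (the empty string): either it has an ε-production, or it has a production whose right-hand side consists entirely of nullable non-terminals.

ε-productions: E → ε
So E is immediately nullable.
No further non-terminal can be added: every production for the remaining non-terminals contains a terminal or a non-nullable non-terminal.
Nullable = { 'E' }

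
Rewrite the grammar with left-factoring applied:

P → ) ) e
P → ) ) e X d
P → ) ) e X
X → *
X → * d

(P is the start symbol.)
P → ) ) e P'
P' → ε
P' → X P''
P'' → d
P'' → ε
X → * X'
X' → ε
X' → d

Left-factoring transforms A → αβ₁ | αβ₂ into A → αA' and A' → β₁ | β₂
(α is the longest common prefix among the alternatives). Repeat until
no nonterminal has two alternatives with a common prefix.

Round 1: P has alternatives sharing prefix ') ) e'. Introduce P': P → ) ) e P'
  Add: P' → ε
  Add: P' → X d
  Add: P' → X

Round 2: P' has alternatives sharing prefix 'X'. Introduce P'': P' → X P''
  Add: P'' → d
  Add: P'' → ε

Round 3: X has alternatives sharing prefix '*'. Introduce X': X → * X'
  Add: X' → ε
  Add: X' → d

No remaining common prefixes — done.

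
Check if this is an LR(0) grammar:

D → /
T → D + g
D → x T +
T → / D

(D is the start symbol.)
No. Shift-reduce conflict between [D → / .] and [D → . /]

A grammar is LR(0) if no state in the canonical LR(0) collection has:
  - both a shift item (dot before a terminal) and a complete item (shift-reduce conflict), or
  - two or more complete items (reduce-reduce conflict; the accept item [D' → D .] counts as a complete item here).

Augment with D' → D and build the canonical LR(0) collection (I0 = CLOSURE({[D' → . D]}), then GOTO on every symbol after a dot until no new states appear). It has 11 states:
  I0: { [D → . /], [D → . x T +], [D' → . D] }  — shift
  I1: { [D → / .] }  — reduce
  I2: { [D' → D .] }  — accept
  I3: { [D → . /], [D → . x T +], [D → x . T +], [T → . / D], [T → . D + g] }  — shift
  I4: { [D → . /], [D → . x T +], [D → / .], [T → / . D] }  — shift, reduce
  I5: { [T → D . + g] }  — shift
  I6: { [D → x T . +] }  — shift
  I7: { [D → x T + .] }  — reduce
  I8: { [T → D + . g] }  — shift
  I9: { [T → D + g .] }  — reduce
  I10: { [T → / D .] }  — reduce

Conflict in state I4:
  Shift-reduce conflict between [D → / .] and [D → . /]
So the grammar is NOT LR(0).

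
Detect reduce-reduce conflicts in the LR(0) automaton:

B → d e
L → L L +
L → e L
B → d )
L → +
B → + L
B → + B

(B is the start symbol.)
Yes — I13: [L → + .] vs [L → L L + .]

Augment with B' → B and build the canonical LR(0) collection (I0 = CLOSURE({[B' → . B]}), then GOTO on every symbol after a dot until no new states appear). It has 14 states:
  I0: { [B → . + B], [B → . + L], [B → . d )], [B → . d e], [B' → . B] }  — shift
  I1: { [B → + . B], [B → + . L], [B → . + B], [B → . + L], [B → . d )], [B → . d e], [L → . +], [L → . L L +], [L → . e L] }  — shift
  I2: { [B' → B .] }  — accept
  I3: { [B → d . )], [B → d . e] }  — shift
  I4: { [B → d ) .] }  — reduce
  I5: { [B → d e .] }  — reduce
  I6: { [B → + . B], [B → + . L], [B → . + B], [B → . + L], [B → . d )], [B → . d e], [L → + .], [L → . +], [L → . L L +], [L → . e L] }  — shift, reduce
  I7: { [B → + B .] }  — reduce
  I8: { [B → + L .], [L → . +], [L → . L L +], [L → . e L], [L → L . L +] }  — shift, reduce
  I9: { [L → . +], [L → . L L +], [L → . e L], [L → e . L] }  — shift
  I10: { [L → + .] }  — reduce
  I11: { [L → . +], [L → . L L +], [L → . e L], [L → L . L +], [L → e L .] }  — shift, reduce
  I12: { [L → . +], [L → . L L +], [L → . e L], [L → L . L +], [L → L L . +] }  — shift
  I13: { [L → + .], [L → L L + .] }  — 2 reduces

I13 contains complete items [L → + .], [L → L L + .] — reduce-reduce conflict.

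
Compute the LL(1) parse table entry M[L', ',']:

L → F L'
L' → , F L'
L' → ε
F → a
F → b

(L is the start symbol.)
To find M[L', ','], we find productions for L' where ',' is in the predict set (PREDICT(N → α) = (FIRST(α) \ {ε}) ∪ (FOLLOW(N) if α ⇒* ε)).

Relevant sets:
  FOLLOW(L') = { $ }

L' → , F L': PREDICT = { ',' }
  ',' is in predict set, so this production goes in M[L', ',']
L' → ε: PREDICT = { $ }

M[L', ','] = L' → , F L'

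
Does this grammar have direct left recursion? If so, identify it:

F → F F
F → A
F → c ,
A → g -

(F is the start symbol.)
Direct left recursion occurs when N → N α for some non-terminal N (the right-hand side begins with the left-hand side itself).

F → F F: LEFT RECURSIVE (starts with F)
F → A: starts with A
F → c ,: starts with c
A → g -: starts with g

The grammar has direct left recursion on: F.

Answer: Yes, F is left-recursive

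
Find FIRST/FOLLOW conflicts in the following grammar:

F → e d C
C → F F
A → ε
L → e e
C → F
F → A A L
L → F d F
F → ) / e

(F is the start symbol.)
No FIRST/FOLLOW conflicts.

A FIRST/FOLLOW conflict occurs when a non-terminal N has a nullable alternative N → β (β ⇒* ε) and another alternative N → α with FIRST(α) ∩ FOLLOW(N) ≠ ∅: on such a lookahead the parser cannot decide between expanding α and letting N vanish via β.

Nullable non-terminals: A.
A has a nullable alternative but only one production, so nothing to check.

C, F, L have no nullable alternative, so no FIRST/FOLLOW check is needed there.

No FIRST/FOLLOW conflicts found.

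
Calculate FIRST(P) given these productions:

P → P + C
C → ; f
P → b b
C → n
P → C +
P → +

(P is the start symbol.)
{ '+', ';', 'b', 'n' }

To compute FIRST(P), examine every production with P on the left-hand side, reading each right-hand side left to right until a non-nullable symbol is reached.

FIRST sets of the other non-terminals involved (by the same procedure, iterated to a fixed point):
  FIRST(C) = { ';', 'n' }

From P → P + C:
  - P is the symbol being defined: contributes nothing new
    P is not nullable, so stop
From P → b b:
  - b is a terminal: add 'b' and stop
From P → C +:
  - C is a non-terminal: add FIRST(C) \ {ε} = { ';', 'n' }
    C is not nullable, so stop
From P → +:
  - '+' is a terminal: add '+' and stop

Collecting: FIRST(P) = { '+', ';', 'b', 'n' }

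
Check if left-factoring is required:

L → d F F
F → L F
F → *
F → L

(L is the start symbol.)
Yes, F has productions with common prefix 'L'

Left-factoring is needed when two productions for the same non-terminal
share a common prefix on the right-hand side.

Productions for F:
  F → L F
  F → *
  F → L

Found common prefix 'L' in productions for F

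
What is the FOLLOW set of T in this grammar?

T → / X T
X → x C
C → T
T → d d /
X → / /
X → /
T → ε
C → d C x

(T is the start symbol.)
T is the start symbol, so $ ∈ FOLLOW(T).
In T → / X T: T is at the end; this adds FOLLOW(T) to itself — nothing new
In C → T: T is at the end, add FOLLOW(C)

The FOLLOW sets referred to above (computed the same way, to a fixed point):
  FOLLOW(C) = { $, '/', 'd', 'x' }

Taking the union: FOLLOW(T) = { $, '/', 'd', 'x' }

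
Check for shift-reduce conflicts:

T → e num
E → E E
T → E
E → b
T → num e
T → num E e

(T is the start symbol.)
Yes — I1: [T → E .] vs [E → . b]; I8: [E → E E .] vs [E → . b]

Augment with T' → T and build the canonical LR(0) collection (I0 = CLOSURE({[T' → . T]}), then GOTO on every symbol after a dot until no new states appear). It has 11 states:
  I0: { [E → . E E], [E → . b], [T → . E], [T → . e num], [T → . num E e], [T → . num e], [T' → . T] }  — shift
  I1: { [E → . E E], [E → . b], [E → E . E], [T → E .] }  — shift, reduce
  I2: { [T' → T .] }  — accept
  I3: { [E → b .] }  — reduce
  I4: { [T → e . num] }  — shift
  I5: { [E → . E E], [E → . b], [T → num . E e], [T → num . e] }  — shift
  I6: { [E → . E E], [E → . b], [E → E . E], [T → num E . e] }  — shift
  I7: { [T → num e .] }  — reduce
  I8: { [E → . E E], [E → . b], [E → E . E], [E → E E .] }  — shift, reduce
  I9: { [T → num E e .] }  — reduce
  I10: { [T → e num .] }  — reduce

I1 contains reduce item [T → E .] and shift item [E → . b] — shift-reduce conflict.
I8 contains reduce item [E → E E .] and shift item [E → . b] — shift-reduce conflict.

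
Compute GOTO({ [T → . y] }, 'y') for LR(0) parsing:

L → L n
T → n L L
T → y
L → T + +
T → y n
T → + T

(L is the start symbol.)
GOTO(I, 'y') = CLOSURE({ [A → αX.β] : [A → α.Xβ] ∈ I, X = 'y' })

Items with dot before 'y', with the dot advanced:
  [T → . y] → [T → y .]
Closure adds nothing (no advanced item has the dot before a non-terminal).

GOTO = { [T → y .] }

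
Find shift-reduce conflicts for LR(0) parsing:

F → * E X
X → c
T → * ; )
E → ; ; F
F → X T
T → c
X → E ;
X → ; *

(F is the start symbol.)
Augment with F' → F and build the canonical LR(0) collection (I0 = CLOSURE({[F' → . F]}), then GOTO on every symbol after a dot until no new states appear). It has 19 states:
  I0: { [E → . ; ; F], [F → . * E X], [F → . X T], [F' → . F], [X → . ; *], [X → . E ;], [X → . c] }  — shift
  I1: { [E → . ; ; F], [F → * . E X] }  — shift
  I2: { [E → ; . ; F], [X → ; . *] }  — shift
  I3: { [X → E . ;] }  — shift
  I4: { [F' → F .] }  — accept
  I5: { [F → X . T], [T → . * ; )], [T → . c] }  — shift
  I6: { [X → c .] }  — reduce
  I7: { [T → * . ; )] }  — shift
  I8: { [F → X T .] }  — reduce
  I9: { [T → c .] }  — reduce
  I10: { [T → * ; . )] }  — shift
  I11: { [T → * ; ) .] }  — reduce
  I12: { [X → E ; .] }  — reduce
  I13: { [X → ; * .] }  — reduce
  I14: { [E → . ; ; F], [E → ; ; . F], [F → . * E X], [F → . X T], [X → . ; *], [X → . E ;], [X → . c] }  — shift
  I15: { [E → ; ; F .] }  — reduce
  I16: { [E → ; . ; F] }  — shift
  I17: { [E → . ; ; F], [F → * E . X], [X → . ; *], [X → . E ;], [X → . c] }  — shift
  I18: { [F → * E X .] }  — reduce

No state contains both a complete item and a shift item.

Answer: No shift-reduce conflicts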